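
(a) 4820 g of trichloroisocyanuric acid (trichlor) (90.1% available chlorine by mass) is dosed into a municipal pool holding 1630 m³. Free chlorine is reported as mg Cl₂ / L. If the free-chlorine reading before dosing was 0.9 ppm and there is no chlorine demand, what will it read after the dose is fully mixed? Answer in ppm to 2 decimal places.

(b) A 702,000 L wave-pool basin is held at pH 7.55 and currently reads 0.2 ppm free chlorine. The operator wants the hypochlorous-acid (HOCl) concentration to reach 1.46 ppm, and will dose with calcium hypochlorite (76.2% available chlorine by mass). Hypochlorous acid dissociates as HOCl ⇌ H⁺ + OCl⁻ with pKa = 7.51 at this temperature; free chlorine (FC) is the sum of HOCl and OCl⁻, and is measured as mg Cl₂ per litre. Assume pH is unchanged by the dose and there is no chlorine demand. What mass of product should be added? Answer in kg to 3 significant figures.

(a) Volume: 1630 m³ = 1,630,000 L.
(a) Available chlorine delivered: 4820 g × 0.901 = 4343 g as Cl₂.
(a) Concentration rise: 4343 g / 1,630,000 L = 2.664 mg/L = 2.66 ppm.
(a) Final FC: 0.9 + 2.66 = 3.56 ppm.

(b) [OCl⁻]/[HOCl] = 10^(pH − pKa) = 10^(7.55 − 7.51) = 1.096; fraction as HOCl = 1/(1 + 1.096) = 0.477.
(b) Free chlorine required for 1.46 ppm HOCl: 1.46 / 0.477 = 3.061 ppm.
(b) FC to add: 3.061 − 0.2 = 2.861 mg/L as Cl₂.
(b) Cl₂ equivalent: 2.861 mg/L × 702,000 L = 2008 g.
(b) Product at 76.2% available Cl: 2008 / 0.762 = 2636 g.

(a) 3.56 ppm; (b) 2.64 kg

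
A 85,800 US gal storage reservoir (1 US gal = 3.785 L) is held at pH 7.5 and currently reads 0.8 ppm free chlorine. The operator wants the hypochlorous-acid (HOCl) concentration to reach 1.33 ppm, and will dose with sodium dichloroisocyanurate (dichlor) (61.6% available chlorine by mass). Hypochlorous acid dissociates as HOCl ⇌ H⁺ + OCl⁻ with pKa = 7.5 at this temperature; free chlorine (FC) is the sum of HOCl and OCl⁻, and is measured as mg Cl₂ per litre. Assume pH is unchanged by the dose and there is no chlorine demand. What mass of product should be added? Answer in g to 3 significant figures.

981 g

Volume: 85,800 US gal × 3.785 L/gal = 324,753 L.
[OCl⁻]/[HOCl] = 10^(pH − pKa) = 10^(7.5 − 7.5) = 1; fraction as HOCl = 1/(1 + 1) = 0.5.
Free chlorine required for 1.33 ppm HOCl: 1.33 / 0.5 = 2.66 ppm.
FC to add: 2.66 − 0.8 = 1.86 mg/L as Cl₂.
Cl₂ equivalent: 1.86 mg/L × 324,753 L = 604 g.
Product at 61.6% available Cl: 604 / 0.616 = 980.6 g.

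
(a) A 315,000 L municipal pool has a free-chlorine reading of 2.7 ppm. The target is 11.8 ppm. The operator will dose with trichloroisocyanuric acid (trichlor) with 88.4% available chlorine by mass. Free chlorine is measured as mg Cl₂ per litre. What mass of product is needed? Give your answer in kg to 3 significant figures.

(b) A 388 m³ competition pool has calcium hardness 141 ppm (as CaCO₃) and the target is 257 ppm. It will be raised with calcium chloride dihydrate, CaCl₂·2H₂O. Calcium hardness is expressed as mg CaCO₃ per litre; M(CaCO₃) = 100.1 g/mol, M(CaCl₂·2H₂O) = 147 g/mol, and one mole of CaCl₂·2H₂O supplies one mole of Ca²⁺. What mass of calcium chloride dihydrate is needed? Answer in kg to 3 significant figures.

(a) 3.24 kg; (b) 66.1 kg

(a) Chlorine deficit: 11.8 − 2.7 = 9.1 ppm = 9.1 mg/L as Cl₂.
(a) Cl₂ equivalent needed: 9.1 mg/L × 315,000 L = 2,866,000 mg = 2866 g.
(a) Product at 88.4% available chlorine: 2866 / 0.884 = 3243 g.

(b) Volume: 388 m³ = 388,000 L.
(b) Hardness to add: (257 − 141) = 116 mg/L as CaCO₃ × 388,000 L = 45,010 g as CaCO₃.
(b) Moles of Ca²⁺ (1 mol Ca²⁺ ≡ 1 mol CaCO₃): 45,010 / 100.1 g/mol = 449.6 mol.
(b) Mass of CaCl₂·2H₂O: 449.6 × 147 = 66,100 g.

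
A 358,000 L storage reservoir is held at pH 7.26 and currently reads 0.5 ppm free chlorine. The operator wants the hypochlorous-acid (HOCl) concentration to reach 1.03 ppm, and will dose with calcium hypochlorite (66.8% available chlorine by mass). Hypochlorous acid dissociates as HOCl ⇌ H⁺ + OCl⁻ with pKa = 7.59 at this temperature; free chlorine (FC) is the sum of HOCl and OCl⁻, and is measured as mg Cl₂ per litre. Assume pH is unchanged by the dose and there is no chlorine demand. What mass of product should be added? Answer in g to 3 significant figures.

542 g

[OCl⁻]/[HOCl] = 10^(pH − pKa) = 10^(7.26 − 7.59) = 0.4677; fraction as HOCl = 1/(1 + 0.4677) = 0.6813.
Free chlorine required for 1.03 ppm HOCl: 1.03 / 0.6813 = 1.512 ppm.
FC to add: 1.512 − 0.5 = 1.012 mg/L as Cl₂.
Cl₂ equivalent: 1.012 mg/L × 358,000 L = 362.2 g.
Product at 66.8% available Cl: 362.2 / 0.668 = 542.2 g.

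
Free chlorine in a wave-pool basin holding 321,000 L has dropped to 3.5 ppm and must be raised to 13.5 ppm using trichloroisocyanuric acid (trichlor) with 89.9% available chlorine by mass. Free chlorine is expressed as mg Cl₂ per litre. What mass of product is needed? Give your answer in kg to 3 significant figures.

3.57 kg

Chlorine deficit: 13.5 − 3.5 = 10 ppm = 10 mg/L as Cl₂.
Cl₂ equivalent needed: 10 mg/L × 321,000 L = 3,210,000 mg = 3210 g.
Product at 89.9% available chlorine: 3210 / 0.899 = 3571 g.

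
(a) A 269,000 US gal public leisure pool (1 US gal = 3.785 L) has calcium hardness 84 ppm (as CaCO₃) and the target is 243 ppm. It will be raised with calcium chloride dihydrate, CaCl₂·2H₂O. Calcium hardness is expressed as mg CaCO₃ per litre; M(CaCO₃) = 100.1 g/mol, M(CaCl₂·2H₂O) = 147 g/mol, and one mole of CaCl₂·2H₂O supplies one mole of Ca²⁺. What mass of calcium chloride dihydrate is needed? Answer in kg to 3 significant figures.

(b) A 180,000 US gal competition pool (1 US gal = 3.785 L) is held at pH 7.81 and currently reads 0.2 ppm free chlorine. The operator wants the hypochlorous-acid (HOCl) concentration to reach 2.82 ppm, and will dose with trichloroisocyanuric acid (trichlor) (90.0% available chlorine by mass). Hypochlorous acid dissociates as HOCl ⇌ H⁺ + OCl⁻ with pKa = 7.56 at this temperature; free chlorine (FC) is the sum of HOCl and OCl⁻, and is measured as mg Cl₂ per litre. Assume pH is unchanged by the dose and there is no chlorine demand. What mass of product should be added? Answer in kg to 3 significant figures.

(a) Volume: 269,000 US gal × 3.785 L/gal = 1,018,165 L.
(a) Hardness to add: (243 − 84) = 159 mg/L as CaCO₃ × 1,018,165 L = 161,900 g as CaCO₃.
(a) Moles of Ca²⁺ (1 mol Ca²⁺ ≡ 1 mol CaCO₃): 161,900 / 100.1 g/mol = 1617 mol.
(a) Mass of CaCl₂·2H₂O: 1617 × 147 = 237,700 g.

(b) Volume: 180,000 US gal × 3.785 L/gal = 681,300 L.
(b) [OCl⁻]/[HOCl] = 10^(pH − pKa) = 10^(7.81 − 7.56) = 1.778; fraction as HOCl = 1/(1 + 1.778) = 0.3599.
(b) Free chlorine required for 2.82 ppm HOCl: 2.82 / 0.3599 = 7.835 ppm.
(b) FC to add: 7.835 − 0.2 = 7.635 mg/L as Cl₂.
(b) Cl₂ equivalent: 7.635 mg/L × 681,300 L = 5202 g.
(b) Product at 90.0% available Cl: 5202 / 0.9 = 5780 g.

(a) 238 kg; (b) 5.78 kg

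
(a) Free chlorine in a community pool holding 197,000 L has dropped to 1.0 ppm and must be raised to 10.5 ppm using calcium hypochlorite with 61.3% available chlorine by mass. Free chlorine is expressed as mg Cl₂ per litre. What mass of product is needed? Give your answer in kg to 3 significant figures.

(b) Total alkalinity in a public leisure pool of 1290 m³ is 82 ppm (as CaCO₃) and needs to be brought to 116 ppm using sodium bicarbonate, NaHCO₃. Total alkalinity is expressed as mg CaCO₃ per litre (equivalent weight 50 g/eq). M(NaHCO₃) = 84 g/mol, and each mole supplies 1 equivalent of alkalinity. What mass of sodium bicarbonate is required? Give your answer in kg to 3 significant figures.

(a) Chlorine deficit: 10.5 − 1.0 = 9.5 ppm = 9.5 mg/L as Cl₂.
(a) Cl₂ equivalent needed: 9.5 mg/L × 197,000 L = 1,872,000 mg = 1872 g.
(a) Product at 61.3% available chlorine: 1872 / 0.613 = 3053 g.

(b) Volume: 1290 m³ = 1,290,000 L.
(b) Alkalinity to add: (116 − 82) = 34 mg/L as CaCO₃ × 1,290,000 L = 43,860 g as CaCO₃.
(b) Equivalents: 43,860 g ÷ 50 g/eq = 877.2 eq.
(b) NaHCO₃ supplies 1 eq per mole → 877.2 mol.
(b) Mass: 877.2 mol × 84 g/mol = 73,680 g.

(a) 3.05 kg; (b) 73.7 kg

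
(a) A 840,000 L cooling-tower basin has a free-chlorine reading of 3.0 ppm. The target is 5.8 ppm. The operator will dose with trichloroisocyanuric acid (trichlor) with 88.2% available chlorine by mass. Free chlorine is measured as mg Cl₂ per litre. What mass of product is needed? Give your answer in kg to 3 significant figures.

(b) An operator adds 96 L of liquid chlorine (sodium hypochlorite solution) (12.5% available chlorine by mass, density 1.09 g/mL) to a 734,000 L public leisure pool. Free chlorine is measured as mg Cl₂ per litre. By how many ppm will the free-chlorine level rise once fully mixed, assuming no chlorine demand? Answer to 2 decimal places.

(a) Chlorine deficit: 5.8 − 3.0 = 2.8 ppm = 2.8 mg/L as Cl₂.
(a) Cl₂ equivalent needed: 2.8 mg/L × 840,000 L = 2,352,000 mg = 2352 g.
(a) Product at 88.2% available chlorine: 2352 / 0.882 = 2667 g.

(b) Mass of solution: 96 L × 1000 mL/L × 1.09 g/mL = 104,600 g.
(b) Available chlorine delivered: 104,600 g × 0.125 = 13,080 g as Cl₂.
(b) Concentration rise: 13,080 g / 734,000 L = 17.82 mg/L = 17.82 ppm.

(a) 2.67 kg; (b) 17.82 ppm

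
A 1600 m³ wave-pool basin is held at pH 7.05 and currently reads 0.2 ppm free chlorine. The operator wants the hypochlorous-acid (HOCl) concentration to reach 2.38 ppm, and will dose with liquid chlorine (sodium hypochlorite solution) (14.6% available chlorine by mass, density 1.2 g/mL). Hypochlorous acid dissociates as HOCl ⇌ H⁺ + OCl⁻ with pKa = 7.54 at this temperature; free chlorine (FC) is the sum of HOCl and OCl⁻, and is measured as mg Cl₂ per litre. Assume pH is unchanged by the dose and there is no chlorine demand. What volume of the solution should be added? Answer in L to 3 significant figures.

26.9 L

Volume: 1600 m³ = 1,600,000 L.
[OCl⁻]/[HOCl] = 10^(pH − pKa) = 10^(7.05 − 7.54) = 0.3236; fraction as HOCl = 1/(1 + 0.3236) = 0.7555.
Free chlorine required for 2.38 ppm HOCl: 2.38 / 0.7555 = 3.15 ppm.
FC to add: 3.15 − 0.2 = 2.95 mg/L as Cl₂.
Cl₂ equivalent: 2.95 mg/L × 1,600,000 L = 4720 g.
Product at 14.6% available Cl: 4720 / 0.146 = 32,330 g.
Volume: 32,330 g ÷ 1.2 g/mL = 26,940 mL.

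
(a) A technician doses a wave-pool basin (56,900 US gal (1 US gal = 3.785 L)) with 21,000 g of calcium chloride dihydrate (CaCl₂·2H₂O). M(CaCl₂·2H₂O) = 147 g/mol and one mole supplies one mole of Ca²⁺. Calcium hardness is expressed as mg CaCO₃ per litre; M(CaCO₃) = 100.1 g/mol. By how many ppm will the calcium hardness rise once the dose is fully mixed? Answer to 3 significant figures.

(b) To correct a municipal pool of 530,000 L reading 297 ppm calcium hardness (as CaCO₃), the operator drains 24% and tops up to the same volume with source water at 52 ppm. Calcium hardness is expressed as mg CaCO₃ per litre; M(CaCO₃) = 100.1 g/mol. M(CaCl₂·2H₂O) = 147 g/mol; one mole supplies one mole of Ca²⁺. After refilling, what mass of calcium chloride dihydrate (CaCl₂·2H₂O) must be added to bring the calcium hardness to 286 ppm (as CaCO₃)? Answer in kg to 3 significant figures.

(a) Volume: 56,900 US gal × 3.785 L/gal = 215,366 L.
(a) Moles of Ca²⁺: 21,000 g ÷ 147 g/mol = 142.9 mol.
(a) As CaCO₃: 142.9 mol × 100.1 g/mol = 14,300 g.
(a) Rise: 14,300 g / 215,366 L × 1000 = 66.4 mg/L.

(b) After draining 24% and refilling: 297 × 0.76 + 52 × 0.24 = 238.2 ppm.
(b) Deficit to target: 286 − 238.2 = 47.8 mg/L.
(b) As CaCO₃: 47.8 mg/L × 530,000 L = 25,330 g; ÷ 100.1 = 253.1 mol Ca²⁺.
(b) Mass: 253.1 × 147 = 37,200 g.

(a) 66.4 ppm; (b) 37.2 kg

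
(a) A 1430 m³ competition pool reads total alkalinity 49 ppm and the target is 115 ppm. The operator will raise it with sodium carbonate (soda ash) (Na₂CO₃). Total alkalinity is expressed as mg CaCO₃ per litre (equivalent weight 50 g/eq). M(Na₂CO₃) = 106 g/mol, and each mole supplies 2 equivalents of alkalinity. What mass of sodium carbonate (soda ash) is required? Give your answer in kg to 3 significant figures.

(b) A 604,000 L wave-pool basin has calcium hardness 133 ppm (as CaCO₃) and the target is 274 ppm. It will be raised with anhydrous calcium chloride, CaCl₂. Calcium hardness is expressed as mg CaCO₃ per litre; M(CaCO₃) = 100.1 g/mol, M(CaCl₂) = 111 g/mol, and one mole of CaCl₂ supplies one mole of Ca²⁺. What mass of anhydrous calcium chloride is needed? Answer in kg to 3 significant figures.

(a) 100 kg; (b) 94.4 kg

(a) Volume: 1430 m³ = 1,430,000 L.
(a) Alkalinity to add: (115 − 49) = 66 mg/L as CaCO₃ × 1,430,000 L = 94,380 g as CaCO₃.
(a) Equivalents: 94,380 g ÷ 50 g/eq = 1888 eq.
(a) Each mole of Na₂CO₃ supplies 2 eq, so 1888 / 2 = 943.8 mol.
(a) Mass: 943.8 mol × 106 g/mol = 100,000 g.

(b) Hardness to add: (274 − 133) = 141 mg/L as CaCO₃ × 604,000 L = 85,160 g as CaCO₃.
(b) Moles of Ca²⁺ (1 mol Ca²⁺ ≡ 1 mol CaCO₃): 85,160 / 100.1 g/mol = 850.8 mol.
(b) Mass of CaCl₂: 850.8 × 111 = 94,440 g.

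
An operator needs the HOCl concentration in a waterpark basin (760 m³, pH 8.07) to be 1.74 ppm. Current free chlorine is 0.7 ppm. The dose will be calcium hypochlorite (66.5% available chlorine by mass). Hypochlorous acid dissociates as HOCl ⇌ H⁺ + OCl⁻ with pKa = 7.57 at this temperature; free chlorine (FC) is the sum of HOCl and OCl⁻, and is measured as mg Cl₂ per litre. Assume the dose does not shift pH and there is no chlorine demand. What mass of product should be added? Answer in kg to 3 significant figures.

7.48 kg

Volume: 760 m³ = 760,000 L.
[OCl⁻]/[HOCl] = 10^(pH − pKa) = 10^(8.07 − 7.57) = 3.162; fraction as HOCl = 1/(1 + 3.162) = 0.2403.
Free chlorine required for 1.74 ppm HOCl: 1.74 / 0.2403 = 7.242 ppm.
FC to add: 7.242 − 0.7 = 6.542 mg/L as Cl₂.
Cl₂ equivalent: 6.542 mg/L × 760,000 L = 4972 g.
Product at 66.5% available Cl: 4972 / 0.665 = 7477 g.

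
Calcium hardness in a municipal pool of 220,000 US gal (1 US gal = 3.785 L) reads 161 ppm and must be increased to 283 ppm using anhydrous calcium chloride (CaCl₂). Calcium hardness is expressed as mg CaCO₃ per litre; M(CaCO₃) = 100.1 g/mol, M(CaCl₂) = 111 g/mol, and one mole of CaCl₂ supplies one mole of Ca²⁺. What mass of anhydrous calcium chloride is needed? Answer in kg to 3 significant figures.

Volume: 220,000 US gal × 3.785 L/gal = 832,700 L.
Hardness to add: (283 − 161) = 122 mg/L as CaCO₃ × 832,700 L = 101,600 g as CaCO₃.
Moles of Ca²⁺ (1 mol Ca²⁺ ≡ 1 mol CaCO₃): 101,600 / 100.1 g/mol = 1015 mol.
Mass of CaCl₂: 1015 × 111 = 112,700 g.

113 kg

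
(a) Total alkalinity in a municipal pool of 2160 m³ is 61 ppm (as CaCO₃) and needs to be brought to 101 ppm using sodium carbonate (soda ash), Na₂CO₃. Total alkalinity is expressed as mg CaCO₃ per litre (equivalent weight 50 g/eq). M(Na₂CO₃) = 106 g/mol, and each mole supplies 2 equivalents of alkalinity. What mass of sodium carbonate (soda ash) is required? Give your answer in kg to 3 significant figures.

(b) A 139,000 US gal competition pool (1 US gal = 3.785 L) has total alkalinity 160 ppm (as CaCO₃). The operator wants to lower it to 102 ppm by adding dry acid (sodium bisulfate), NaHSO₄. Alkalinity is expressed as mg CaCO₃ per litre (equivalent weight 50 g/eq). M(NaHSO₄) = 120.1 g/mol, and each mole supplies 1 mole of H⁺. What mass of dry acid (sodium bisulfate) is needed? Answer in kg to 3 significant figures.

(a) Volume: 2160 m³ = 2,160,000 L.
(a) Alkalinity to add: (101 − 61) = 40 mg/L as CaCO₃ × 2,160,000 L = 86,400 g as CaCO₃.
(a) Equivalents: 86,400 g ÷ 50 g/eq = 1728 eq.
(a) Each mole of Na₂CO₃ supplies 2 eq, so 1728 / 2 = 864 mol.
(a) Mass: 864 mol × 106 g/mol = 91,580 g.

(b) Volume: 139,000 US gal × 3.785 L/gal = 526,115 L.
(b) Alkalinity to neutralize: (160 − 102) = 58 mg/L as CaCO₃ × 526,115 L = 30,510 g as CaCO₃.
(b) Equivalents of H⁺ required: 30,510 ÷ 50 g/eq = 610.3 eq = 610.3 mol NaHSO₄.
(b) Mass of NaHSO₄: 610.3 × 120.1 = 73,300 g.

(a) 91.6 kg; (b) 73.3 kg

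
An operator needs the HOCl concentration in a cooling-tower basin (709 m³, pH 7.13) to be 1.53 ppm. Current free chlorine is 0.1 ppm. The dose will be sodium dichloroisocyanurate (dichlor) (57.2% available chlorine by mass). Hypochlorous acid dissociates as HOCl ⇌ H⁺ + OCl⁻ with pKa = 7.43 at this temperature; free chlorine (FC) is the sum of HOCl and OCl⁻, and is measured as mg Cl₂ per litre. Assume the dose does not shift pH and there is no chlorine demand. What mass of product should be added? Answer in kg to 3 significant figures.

2.72 kg

Volume: 709 m³ = 709,000 L.
[OCl⁻]/[HOCl] = 10^(pH − pKa) = 10^(7.13 − 7.43) = 0.5012; fraction as HOCl = 1/(1 + 0.5012) = 0.6661.
Free chlorine required for 1.53 ppm HOCl: 1.53 / 0.6661 = 2.297 ppm.
FC to add: 2.297 − 0.1 = 2.197 mg/L as Cl₂.
Cl₂ equivalent: 2.197 mg/L × 709,000 L = 1558 g.
Product at 57.2% available Cl: 1558 / 0.572 = 2723 g.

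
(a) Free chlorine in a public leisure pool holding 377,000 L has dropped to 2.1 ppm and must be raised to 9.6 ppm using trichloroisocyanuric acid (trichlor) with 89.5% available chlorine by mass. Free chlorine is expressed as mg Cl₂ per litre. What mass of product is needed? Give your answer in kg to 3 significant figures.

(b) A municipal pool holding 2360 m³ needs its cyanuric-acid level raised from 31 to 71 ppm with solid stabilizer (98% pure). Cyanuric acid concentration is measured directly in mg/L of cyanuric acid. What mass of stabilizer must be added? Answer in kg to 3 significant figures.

(a) 3.16 kg; (b) 96.3 kg

(a) Chlorine deficit: 9.6 − 2.1 = 7.5 ppm = 7.5 mg/L as Cl₂.
(a) Cl₂ equivalent needed: 7.5 mg/L × 377,000 L = 2,828,000 mg = 2828 g.
(a) Product at 89.5% available chlorine: 2828 / 0.895 = 3159 g.

(b) Volume: 2360 m³ = 2,360,000 L.
(b) CYA to add: (71 − 31) = 40 mg/L × 2,360,000 L = 94,400 g cyanuric acid.
(b) At 98% purity: 94,400 / 0.98 = 96,330 g product.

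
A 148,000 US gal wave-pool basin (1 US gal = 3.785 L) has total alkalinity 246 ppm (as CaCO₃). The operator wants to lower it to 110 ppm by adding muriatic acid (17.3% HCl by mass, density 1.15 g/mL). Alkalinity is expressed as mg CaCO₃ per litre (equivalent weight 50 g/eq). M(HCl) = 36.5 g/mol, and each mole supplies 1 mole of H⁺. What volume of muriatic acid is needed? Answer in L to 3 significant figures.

Volume: 148,000 US gal × 3.785 L/gal = 560,180 L.
Alkalinity to neutralize: (246 − 110) = 136 mg/L as CaCO₃ × 560,180 L = 76,180 g as CaCO₃.
Equivalents of H⁺ required: 76,180 ÷ 50 g/eq = 1524 eq = 1524 mol HCl.
Mass of HCl: 1524 × 36.5 = 55,610 g.
Mass of 17.3% solution: 55,610 / 0.173 = 321,500 g.
Volume: 321,500 g ÷ 1.15 g/mL = 279,500 mL.

280 L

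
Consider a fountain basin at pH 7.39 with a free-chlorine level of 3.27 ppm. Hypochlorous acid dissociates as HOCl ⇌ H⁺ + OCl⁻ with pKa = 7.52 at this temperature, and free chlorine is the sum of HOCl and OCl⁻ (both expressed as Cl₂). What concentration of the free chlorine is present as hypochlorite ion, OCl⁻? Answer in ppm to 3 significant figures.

1.39 ppm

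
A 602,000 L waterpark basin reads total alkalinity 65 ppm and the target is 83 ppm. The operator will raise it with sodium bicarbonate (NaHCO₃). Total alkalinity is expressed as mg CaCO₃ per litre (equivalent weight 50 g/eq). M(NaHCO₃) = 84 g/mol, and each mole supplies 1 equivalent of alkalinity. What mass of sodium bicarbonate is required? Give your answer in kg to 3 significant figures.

Alkalinity to add: (83 − 65) = 18 mg/L as CaCO₃ × 602,000 L = 10,840 g as CaCO₃.
Equivalents: 10,840 g ÷ 50 g/eq = 216.7 eq.
NaHCO₃ supplies 1 eq per mole → 216.7 mol.
Mass: 216.7 mol × 84 g/mol = 18,200 g.

18.2 kg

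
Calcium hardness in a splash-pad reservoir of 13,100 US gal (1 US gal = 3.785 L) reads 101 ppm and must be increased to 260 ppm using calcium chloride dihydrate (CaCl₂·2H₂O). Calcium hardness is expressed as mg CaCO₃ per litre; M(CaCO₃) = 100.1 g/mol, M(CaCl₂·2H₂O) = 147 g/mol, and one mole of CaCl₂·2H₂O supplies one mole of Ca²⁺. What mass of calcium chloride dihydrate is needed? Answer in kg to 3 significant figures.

Volume: 13,100 US gal × 3.785 L/gal = 49,584 L.
Hardness to add: (260 − 101) = 159 mg/L as CaCO₃ × 49,584 L = 7884 g as CaCO₃.
Moles of Ca²⁺ (1 mol Ca²⁺ ≡ 1 mol CaCO₃): 7884 / 100.1 g/mol = 78.76 mol.
Mass of CaCl₂·2H₂O: 78.76 × 147 = 11,580 g.

11.6 kg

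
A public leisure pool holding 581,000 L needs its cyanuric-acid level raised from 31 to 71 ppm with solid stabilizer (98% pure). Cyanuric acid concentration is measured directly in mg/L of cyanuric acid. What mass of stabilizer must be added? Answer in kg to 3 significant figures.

CYA to add: (71 − 31) = 40 mg/L × 581,000 L = 23,240 g cyanuric acid.
At 98% purity: 23,240 / 0.98 = 23,710 g product.

23.7 kg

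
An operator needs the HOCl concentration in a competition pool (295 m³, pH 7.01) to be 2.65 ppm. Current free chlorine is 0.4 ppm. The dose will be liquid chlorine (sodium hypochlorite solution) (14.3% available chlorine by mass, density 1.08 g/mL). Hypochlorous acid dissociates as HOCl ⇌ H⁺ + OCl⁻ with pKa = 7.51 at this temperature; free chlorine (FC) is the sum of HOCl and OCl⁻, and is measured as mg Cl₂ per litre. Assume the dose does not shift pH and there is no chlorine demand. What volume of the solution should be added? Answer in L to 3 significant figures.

Volume: 295 m³ = 295,000 L.
[OCl⁻]/[HOCl] = 10^(pH − pKa) = 10^(7.01 − 7.51) = 0.3162; fraction as HOCl = 1/(1 + 0.3162) = 0.7597.
Free chlorine required for 2.65 ppm HOCl: 2.65 / 0.7597 = 3.488 ppm.
FC to add: 3.488 − 0.4 = 3.088 mg/L as Cl₂.
Cl₂ equivalent: 3.088 mg/L × 295,000 L = 911 g.
Product at 14.3% available Cl: 911 / 0.143 = 6370 g.
Volume: 6370 g ÷ 1.08 g/mL = 5898 mL.

5.90 L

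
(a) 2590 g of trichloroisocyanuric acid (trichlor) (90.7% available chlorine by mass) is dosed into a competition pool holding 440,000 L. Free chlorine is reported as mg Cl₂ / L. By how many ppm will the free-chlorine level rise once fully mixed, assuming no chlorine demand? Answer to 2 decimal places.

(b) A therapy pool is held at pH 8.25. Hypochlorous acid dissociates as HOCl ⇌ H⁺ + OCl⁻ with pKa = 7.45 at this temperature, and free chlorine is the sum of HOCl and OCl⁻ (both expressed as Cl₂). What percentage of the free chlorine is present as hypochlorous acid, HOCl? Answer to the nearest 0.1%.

(a) 5.34 ppm; (b) 13.7%

(a) Available chlorine delivered: 2590 g × 0.907 = 2349 g as Cl₂.
(a) Concentration rise: 2349 g / 440,000 L = 5.339 mg/L = 5.34 ppm.

(b) [OCl⁻]/[HOCl] = 10^(pH − pKa) = 10^(8.25 − 7.45) = 10^0.80 = 6.31.
(b) Fraction as HOCl = 1 / (1 + 6.31) = 0.1368.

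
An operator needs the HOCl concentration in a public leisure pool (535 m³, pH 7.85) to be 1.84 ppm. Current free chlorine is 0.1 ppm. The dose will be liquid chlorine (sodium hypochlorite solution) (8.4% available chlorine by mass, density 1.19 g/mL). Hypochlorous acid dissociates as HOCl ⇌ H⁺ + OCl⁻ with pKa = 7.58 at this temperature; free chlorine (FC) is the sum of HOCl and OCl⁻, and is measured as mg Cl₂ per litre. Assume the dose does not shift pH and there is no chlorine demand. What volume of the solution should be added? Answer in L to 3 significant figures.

27.7 L

Volume: 535 m³ = 535,000 L.
[OCl⁻]/[HOCl] = 10^(pH − pKa) = 10^(7.85 − 7.58) = 1.862; fraction as HOCl = 1/(1 + 1.862) = 0.3494.
Free chlorine required for 1.84 ppm HOCl: 1.84 / 0.3494 = 5.266 ppm.
FC to add: 5.266 − 0.1 = 5.166 mg/L as Cl₂.
Cl₂ equivalent: 5.166 mg/L × 535,000 L = 2764 g.
Product at 8.4% available Cl: 2764 / 0.084 = 32,900 g.
Volume: 32,900 g ÷ 1.19 g/mL = 27,650 mL.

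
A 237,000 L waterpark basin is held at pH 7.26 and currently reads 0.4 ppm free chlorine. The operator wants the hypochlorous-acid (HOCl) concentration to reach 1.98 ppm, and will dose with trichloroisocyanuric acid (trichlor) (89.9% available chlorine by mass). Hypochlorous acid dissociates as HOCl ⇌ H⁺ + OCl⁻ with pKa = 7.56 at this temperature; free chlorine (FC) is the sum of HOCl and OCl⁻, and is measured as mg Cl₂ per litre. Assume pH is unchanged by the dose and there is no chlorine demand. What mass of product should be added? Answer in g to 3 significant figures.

678 g

[OCl⁻]/[HOCl] = 10^(pH − pKa) = 10^(7.26 − 7.56) = 0.5012; fraction as HOCl = 1/(1 + 0.5012) = 0.6661.
Free chlorine required for 1.98 ppm HOCl: 1.98 / 0.6661 = 2.972 ppm.
FC to add: 2.972 − 0.4 = 2.572 mg/L as Cl₂.
Cl₂ equivalent: 2.572 mg/L × 237,000 L = 609.6 g.
Product at 89.9% available Cl: 609.6 / 0.899 = 678.1 g.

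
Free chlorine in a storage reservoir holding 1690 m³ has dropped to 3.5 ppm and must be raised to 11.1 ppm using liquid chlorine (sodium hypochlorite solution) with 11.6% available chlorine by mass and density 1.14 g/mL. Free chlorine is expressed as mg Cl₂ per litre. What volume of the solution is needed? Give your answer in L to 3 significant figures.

97.1 L

Volume: 1690 m³ = 1,690,000 L.
Chlorine deficit: 11.1 − 3.5 = 7.6 ppm = 7.6 mg/L as Cl₂.
Cl₂ equivalent needed: 7.6 mg/L × 1,690,000 L = 12,840,000 mg = 12,840 g.
Product at 11.6% available chlorine: 12,840 / 0.116 = 110,700 g.
Volume at density 1.14 g/mL: 110,700 g ÷ 1.14 g/mL = 97,130 mL.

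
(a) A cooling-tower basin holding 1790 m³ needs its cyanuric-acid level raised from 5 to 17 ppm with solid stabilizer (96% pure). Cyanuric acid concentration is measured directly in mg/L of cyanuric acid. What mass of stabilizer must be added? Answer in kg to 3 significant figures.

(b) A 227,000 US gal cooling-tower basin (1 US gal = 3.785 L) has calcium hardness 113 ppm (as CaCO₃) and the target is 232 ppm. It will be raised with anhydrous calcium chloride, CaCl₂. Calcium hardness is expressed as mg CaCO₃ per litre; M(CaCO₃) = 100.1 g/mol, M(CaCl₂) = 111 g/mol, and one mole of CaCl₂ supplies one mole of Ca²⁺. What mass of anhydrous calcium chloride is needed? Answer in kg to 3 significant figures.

(a) Volume: 1790 m³ = 1,790,000 L.
(a) CYA to add: (17 − 5) = 12 mg/L × 1,790,000 L = 21,480 g cyanuric acid.
(a) At 96% purity: 21,480 / 0.96 = 22,380 g product.

(b) Volume: 227,000 US gal × 3.785 L/gal = 859,195 L.
(b) Hardness to add: (232 − 113) = 119 mg/L as CaCO₃ × 859,195 L = 102,200 g as CaCO₃.
(b) Moles of Ca²⁺ (1 mol Ca²⁺ ≡ 1 mol CaCO₃): 102,200 / 100.1 g/mol = 1021 mol.
(b) Mass of CaCl₂: 1021 × 111 = 113,400 g.

(a) 22.4 kg; (b) 113 kg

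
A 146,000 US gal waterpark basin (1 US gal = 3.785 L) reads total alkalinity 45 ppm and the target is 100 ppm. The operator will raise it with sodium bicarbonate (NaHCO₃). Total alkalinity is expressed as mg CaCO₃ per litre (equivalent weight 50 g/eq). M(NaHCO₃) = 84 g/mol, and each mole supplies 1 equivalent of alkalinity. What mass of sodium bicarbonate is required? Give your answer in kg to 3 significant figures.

Volume: 146,000 US gal × 3.785 L/gal = 552,610 L.
Alkalinity to add: (100 − 45) = 55 mg/L as CaCO₃ × 552,610 L = 30,390 g as CaCO₃.
Equivalents: 30,390 g ÷ 50 g/eq = 607.9 eq.
NaHCO₃ supplies 1 eq per mole → 607.9 mol.
Mass: 607.9 mol × 84 g/mol = 51,060 g.

51.1 kg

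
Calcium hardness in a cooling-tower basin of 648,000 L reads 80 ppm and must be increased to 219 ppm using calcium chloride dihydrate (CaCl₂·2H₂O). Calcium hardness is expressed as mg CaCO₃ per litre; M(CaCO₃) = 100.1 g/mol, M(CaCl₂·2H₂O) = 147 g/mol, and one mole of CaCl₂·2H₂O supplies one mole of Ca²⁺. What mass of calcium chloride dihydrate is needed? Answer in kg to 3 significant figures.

132 kg

Hardness to add: (219 − 80) = 139 mg/L as CaCO₃ × 648,000 L = 90,070 g as CaCO₃.
Moles of Ca²⁺ (1 mol Ca²⁺ ≡ 1 mol CaCO₃): 90,070 / 100.1 g/mol = 899.8 mol.
Mass of CaCl₂·2H₂O: 899.8 × 147 = 132,300 g.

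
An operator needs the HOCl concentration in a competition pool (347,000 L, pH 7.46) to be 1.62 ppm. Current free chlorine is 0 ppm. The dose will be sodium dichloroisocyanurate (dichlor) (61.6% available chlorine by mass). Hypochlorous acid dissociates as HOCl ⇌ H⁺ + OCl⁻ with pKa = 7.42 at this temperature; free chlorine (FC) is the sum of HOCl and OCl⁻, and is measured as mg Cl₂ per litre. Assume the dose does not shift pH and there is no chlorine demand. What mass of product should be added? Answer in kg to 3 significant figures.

[OCl⁻]/[HOCl] = 10^(pH − pKa) = 10^(7.46 − 7.42) = 1.096; fraction as HOCl = 1/(1 + 1.096) = 0.477.
Free chlorine required for 1.62 ppm HOCl: 1.62 / 0.477 = 3.396 ppm.
FC to add: 3.396 − 0 = 3.396 mg/L as Cl₂.
Cl₂ equivalent: 3.396 mg/L × 347,000 L = 1179 g.
Product at 61.6% available Cl: 1179 / 0.616 = 1913 g.

1.91 kg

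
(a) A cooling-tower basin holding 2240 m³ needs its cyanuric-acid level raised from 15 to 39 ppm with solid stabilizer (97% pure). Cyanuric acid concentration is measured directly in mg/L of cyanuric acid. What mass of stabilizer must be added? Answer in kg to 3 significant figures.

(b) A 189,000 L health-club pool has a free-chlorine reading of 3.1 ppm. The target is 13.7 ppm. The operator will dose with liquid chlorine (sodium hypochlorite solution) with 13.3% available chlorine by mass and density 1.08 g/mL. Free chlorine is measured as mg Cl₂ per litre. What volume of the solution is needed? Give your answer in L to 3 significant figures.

(a) Volume: 2240 m³ = 2,240,000 L.
(a) CYA to add: (39 − 15) = 24 mg/L × 2,240,000 L = 53,760 g cyanuric acid.
(a) At 97% purity: 53,760 / 0.97 = 55,420 g product.

(b) Chlorine deficit: 13.7 − 3.1 = 10.6 ppm = 10.6 mg/L as Cl₂.
(b) Cl₂ equivalent needed: 10.6 mg/L × 189,000 L = 2,003,000 mg = 2003 g.
(b) Product at 13.3% available chlorine: 2003 / 0.133 = 15,060 g.
(b) Volume at density 1.08 g/mL: 15,060 g ÷ 1.08 g/mL = 13,950 mL.

(a) 55.4 kg; (b) 13.9 L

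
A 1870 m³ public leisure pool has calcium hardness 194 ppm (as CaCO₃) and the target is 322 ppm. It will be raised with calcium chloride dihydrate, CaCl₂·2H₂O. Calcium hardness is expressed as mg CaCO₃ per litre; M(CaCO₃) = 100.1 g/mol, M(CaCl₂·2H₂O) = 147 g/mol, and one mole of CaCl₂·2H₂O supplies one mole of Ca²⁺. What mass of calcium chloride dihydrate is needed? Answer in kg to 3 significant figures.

352 kg

Volume: 1870 m³ = 1,870,000 L.
Hardness to add: (322 − 194) = 128 mg/L as CaCO₃ × 1,870,000 L = 239,400 g as CaCO₃.
Moles of Ca²⁺ (1 mol Ca²⁺ ≡ 1 mol CaCO₃): 239,400 / 100.1 g/mol = 2391 mol.
Mass of CaCl₂·2H₂O: 2391 × 147 = 351,500 g.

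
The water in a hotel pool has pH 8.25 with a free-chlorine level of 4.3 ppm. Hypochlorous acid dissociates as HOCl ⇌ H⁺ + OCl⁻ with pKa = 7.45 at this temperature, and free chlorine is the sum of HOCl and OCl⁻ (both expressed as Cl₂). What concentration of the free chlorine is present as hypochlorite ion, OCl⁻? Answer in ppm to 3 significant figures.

[OCl⁻]/[HOCl] = 10^(pH − pKa) = 10^(8.25 − 7.45) = 10^0.80 = 6.31.
Fraction as HOCl = 1 / (1 + 6.31) = 0.1368.
OCl⁻ = (1 − 0.1368) × 4.3 ppm = 3.712 ppm.

3.71 ppm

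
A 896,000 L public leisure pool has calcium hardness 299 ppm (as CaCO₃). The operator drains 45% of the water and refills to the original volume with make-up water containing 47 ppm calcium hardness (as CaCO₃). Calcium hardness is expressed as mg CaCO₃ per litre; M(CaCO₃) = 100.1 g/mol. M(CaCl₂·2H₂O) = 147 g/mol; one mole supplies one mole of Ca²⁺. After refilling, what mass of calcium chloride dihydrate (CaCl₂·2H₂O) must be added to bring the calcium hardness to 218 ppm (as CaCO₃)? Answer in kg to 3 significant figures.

After draining 45% and refilling: 299 × 0.55 + 47 × 0.45 = 185.6 ppm.
Deficit to target: 218 − 185.6 = 32.4 mg/L.
As CaCO₃: 32.4 mg/L × 896,000 L = 29,030 g; ÷ 100.1 = 290 mol Ca²⁺.
Mass: 290 × 147 = 42,630 g.

42.6 kg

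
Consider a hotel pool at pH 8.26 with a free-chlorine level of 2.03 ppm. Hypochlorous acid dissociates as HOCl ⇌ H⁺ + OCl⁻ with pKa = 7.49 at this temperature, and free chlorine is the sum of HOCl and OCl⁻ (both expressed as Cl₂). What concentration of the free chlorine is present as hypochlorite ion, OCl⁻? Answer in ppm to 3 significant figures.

[OCl⁻]/[HOCl] = 10^(pH − pKa) = 10^(8.26 − 7.49) = 10^0.77 = 5.888.
Fraction as HOCl = 1 / (1 + 5.888) = 0.1452.
OCl⁻ = (1 − 0.1452) × 2.03 ppm = 1.735 ppm.

1.74 ppm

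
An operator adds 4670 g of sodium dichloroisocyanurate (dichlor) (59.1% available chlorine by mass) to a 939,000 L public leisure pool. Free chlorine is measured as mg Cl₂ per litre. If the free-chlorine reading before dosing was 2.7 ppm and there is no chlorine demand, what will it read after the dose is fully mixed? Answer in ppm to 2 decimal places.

Available chlorine delivered: 4670 g × 0.591 = 2760 g as Cl₂.
Concentration rise: 2760 g / 939,000 L = 2.939 mg/L = 2.94 ppm.
Final FC: 2.7 + 2.94 = 5.64 ppm.

5.64 ppm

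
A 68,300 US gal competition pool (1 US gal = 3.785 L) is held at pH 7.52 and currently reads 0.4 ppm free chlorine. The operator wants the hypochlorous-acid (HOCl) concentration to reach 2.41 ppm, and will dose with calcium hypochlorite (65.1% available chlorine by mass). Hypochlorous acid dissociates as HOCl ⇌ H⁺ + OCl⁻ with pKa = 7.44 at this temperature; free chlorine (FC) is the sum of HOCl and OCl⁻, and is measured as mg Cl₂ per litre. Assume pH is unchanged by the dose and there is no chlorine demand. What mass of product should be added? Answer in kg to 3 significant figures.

1.95 kg

Volume: 68,300 US gal × 3.785 L/gal = 258,516 L.
[OCl⁻]/[HOCl] = 10^(pH − pKa) = 10^(7.52 − 7.44) = 1.202; fraction as HOCl = 1/(1 + 1.202) = 0.4541.
Free chlorine required for 2.41 ppm HOCl: 2.41 / 0.4541 = 5.307 ppm.
FC to add: 5.307 − 0.4 = 4.907 mg/L as Cl₂.
Cl₂ equivalent: 4.907 mg/L × 258,516 L = 1269 g.
Product at 65.1% available Cl: 1269 / 0.651 = 1949 g.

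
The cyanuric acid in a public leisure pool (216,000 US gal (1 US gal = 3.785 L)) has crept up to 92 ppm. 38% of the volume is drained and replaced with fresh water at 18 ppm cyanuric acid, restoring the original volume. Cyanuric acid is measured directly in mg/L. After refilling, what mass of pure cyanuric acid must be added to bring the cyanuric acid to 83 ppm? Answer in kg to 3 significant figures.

Volume: 216,000 US gal × 3.785 L/gal = 817,560 L.
After draining 38% and refilling: 92 × 0.62 + 18 × 0.38 = 63.88 ppm.
Deficit to target: 83 − 63.88 = 19.12 mg/L.
Mass: 19.12 mg/L × 817,560 L = 15,630 g cyanuric acid.

15.6 kg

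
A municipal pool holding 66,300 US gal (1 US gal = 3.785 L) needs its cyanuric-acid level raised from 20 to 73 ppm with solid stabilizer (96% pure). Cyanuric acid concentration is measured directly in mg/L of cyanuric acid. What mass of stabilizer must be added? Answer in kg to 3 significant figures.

13.9 kg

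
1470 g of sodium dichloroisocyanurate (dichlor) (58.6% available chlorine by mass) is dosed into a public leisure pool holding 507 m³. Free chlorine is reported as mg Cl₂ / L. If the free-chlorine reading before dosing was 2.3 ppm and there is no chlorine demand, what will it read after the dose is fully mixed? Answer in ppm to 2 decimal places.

4.00 ppm

Volume: 507 m³ = 507,000 L.
Available chlorine delivered: 1470 g × 0.586 = 861.4 g as Cl₂.
Concentration rise: 861.4 g / 507,000 L = 1.699 mg/L = 1.70 ppm.
Final FC: 2.3 + 1.70 = 4.00 ppm.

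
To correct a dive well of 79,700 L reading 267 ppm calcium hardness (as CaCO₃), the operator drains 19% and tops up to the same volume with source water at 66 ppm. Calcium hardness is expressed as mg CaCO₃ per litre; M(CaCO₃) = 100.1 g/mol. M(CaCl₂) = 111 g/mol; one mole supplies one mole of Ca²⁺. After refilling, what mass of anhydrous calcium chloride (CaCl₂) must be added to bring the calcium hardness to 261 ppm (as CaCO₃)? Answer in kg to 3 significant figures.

2.84 kg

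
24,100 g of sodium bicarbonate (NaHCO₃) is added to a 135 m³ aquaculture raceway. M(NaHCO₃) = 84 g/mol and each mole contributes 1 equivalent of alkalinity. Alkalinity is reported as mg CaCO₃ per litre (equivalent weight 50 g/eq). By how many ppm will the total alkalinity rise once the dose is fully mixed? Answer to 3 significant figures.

106 ppm

Volume: 135 m³ = 135,000 L.
Moles of NaHCO₃: 24,100 g ÷ 84 g/mol = 286.9 mol → 286.9 eq of alkalinity.
As CaCO₃: 286.9 eq × 50 g/eq = 14,350 g.
Rise: 14,350 g / 135,000 L × 1000 = 106.3 mg/L.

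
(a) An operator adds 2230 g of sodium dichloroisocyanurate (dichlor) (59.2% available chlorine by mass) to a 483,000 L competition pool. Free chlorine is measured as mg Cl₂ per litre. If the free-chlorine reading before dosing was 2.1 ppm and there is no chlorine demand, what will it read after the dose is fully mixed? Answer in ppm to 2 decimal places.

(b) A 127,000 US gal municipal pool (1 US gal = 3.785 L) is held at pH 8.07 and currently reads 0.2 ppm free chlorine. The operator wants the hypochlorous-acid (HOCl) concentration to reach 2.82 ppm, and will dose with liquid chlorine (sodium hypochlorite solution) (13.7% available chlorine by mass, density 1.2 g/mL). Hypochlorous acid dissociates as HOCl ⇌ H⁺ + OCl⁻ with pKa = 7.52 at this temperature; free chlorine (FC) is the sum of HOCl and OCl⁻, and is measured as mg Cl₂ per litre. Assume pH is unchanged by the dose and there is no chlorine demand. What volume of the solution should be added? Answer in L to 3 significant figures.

(a) Available chlorine delivered: 2230 g × 0.592 = 1320 g as Cl₂.
(a) Concentration rise: 1320 g / 483,000 L = 2.733 mg/L = 2.73 ppm.
(a) Final FC: 2.1 + 2.73 = 4.83 ppm.

(b) Volume: 127,000 US gal × 3.785 L/gal = 480,695 L.
(b) [OCl⁻]/[HOCl] = 10^(pH − pKa) = 10^(8.07 − 7.52) = 3.548; fraction as HOCl = 1/(1 + 3.548) = 0.2199.
(b) Free chlorine required for 2.82 ppm HOCl: 2.82 / 0.2199 = 12.83 ppm.
(b) FC to add: 12.83 − 0.2 = 12.63 mg/L as Cl₂.
(b) Cl₂ equivalent: 12.63 mg/L × 480,695 L = 6069 g.
(b) Product at 13.7% available Cl: 6069 / 0.137 = 44,300 g.
(b) Volume: 44,300 g ÷ 1.2 g/mL = 36,920 mL.

(a) 4.83 ppm; (b) 36.9 L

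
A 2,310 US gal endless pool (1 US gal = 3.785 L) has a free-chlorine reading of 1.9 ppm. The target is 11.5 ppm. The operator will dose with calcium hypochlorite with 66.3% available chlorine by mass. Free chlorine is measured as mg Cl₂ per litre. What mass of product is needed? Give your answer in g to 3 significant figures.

127 g

Volume: 2,310 US gal × 3.785 L/gal = 8,743 L.
Chlorine deficit: 11.5 − 1.9 = 9.6 ppm = 9.6 mg/L as Cl₂.
Cl₂ equivalent needed: 9.6 mg/L × 8,743 L = 83,940 mg = 83.94 g.
Product at 66.3% available chlorine: 83.94 / 0.663 = 126.6 g.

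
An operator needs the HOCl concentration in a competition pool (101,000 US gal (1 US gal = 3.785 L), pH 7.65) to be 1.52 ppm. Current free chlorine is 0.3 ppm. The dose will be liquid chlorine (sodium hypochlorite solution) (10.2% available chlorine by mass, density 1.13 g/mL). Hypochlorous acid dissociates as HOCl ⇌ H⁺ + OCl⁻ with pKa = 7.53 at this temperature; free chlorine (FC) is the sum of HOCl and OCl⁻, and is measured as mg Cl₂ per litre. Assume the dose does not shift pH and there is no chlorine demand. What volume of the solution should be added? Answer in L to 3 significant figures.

Volume: 101,000 US gal × 3.785 L/gal = 382,285 L.
[OCl⁻]/[HOCl] = 10^(pH − pKa) = 10^(7.65 − 7.53) = 1.318; fraction as HOCl = 1/(1 + 1.318) = 0.4314.
Free chlorine required for 1.52 ppm HOCl: 1.52 / 0.4314 = 3.524 ppm.
FC to add: 3.524 − 0.3 = 3.224 mg/L as Cl₂.
Cl₂ equivalent: 3.224 mg/L × 382,285 L = 1232 g.
Product at 10.2% available Cl: 1232 / 0.102 = 12,080 g.
Volume: 12,080 g ÷ 1.13 g/mL = 10,690 mL.

10.7 L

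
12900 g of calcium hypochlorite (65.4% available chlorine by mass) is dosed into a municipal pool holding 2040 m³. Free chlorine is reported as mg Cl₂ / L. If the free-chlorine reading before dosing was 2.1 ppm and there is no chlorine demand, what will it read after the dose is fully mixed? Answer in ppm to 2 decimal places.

6.24 ppm

Volume: 2040 m³ = 2,040,000 L.
Available chlorine delivered: 12,900 g × 0.654 = 8437 g as Cl₂.
Concentration rise: 8437 g / 2,040,000 L = 4.136 mg/L = 4.14 ppm.
Final FC: 2.1 + 4.14 = 6.24 ppm.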